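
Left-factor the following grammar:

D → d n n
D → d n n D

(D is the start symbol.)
Left-factoring transforms A → αβ₁ | αβ₂ into A → αA' and A' → β₁ | β₂
(α is the longest common prefix among the alternatives). Repeat until
no nonterminal has two alternatives with a common prefix.

Round 1: D has alternatives sharing prefix 'd n n'. Introduce D': D → d n n D'
  Add: D' → ε
  Add: D' → D

No remaining common prefixes — done.

Resulting grammar:
D → d n n D'
D' → ε
D' → D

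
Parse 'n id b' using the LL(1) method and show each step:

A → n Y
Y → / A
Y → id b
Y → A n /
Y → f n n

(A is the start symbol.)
Stack is shown with the top on the left.

Stack   Input     Action
------------------------
A $     n id b $  output A → n Y
n Y $   n id b $  match 'n'
Y $     id b $    output Y → id b
id b $  id b $    match 'id'
b $     b $       match 'b'
$       $         accept

The string is accepted.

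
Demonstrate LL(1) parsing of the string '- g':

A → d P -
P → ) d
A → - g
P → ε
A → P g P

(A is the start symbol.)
LL(1) parsing maintains a stack (initially the start symbol over $) and the input. At each step: if the stack top is a terminal, match it against the current input token; if it is a non-terminal N, replace it with the RHS of M[N, lookahead] (the unique production whose predict set contains the lookahead).

Stack is shown with the top on the left.

Stack  Input  Action
--------------------
A $    - g $  output A → - g
- g $  - g $  match '-'
g $    g $    match 'g'
$      $      accept

The string is accepted.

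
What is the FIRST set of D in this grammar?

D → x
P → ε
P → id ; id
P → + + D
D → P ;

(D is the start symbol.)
To compute FIRST(D), examine every production with D on the left-hand side, reading each right-hand side left to right until a non-nullable symbol is reached.

FIRST sets of the other non-terminals involved (by the same procedure, iterated to a fixed point):
  FIRST(P) = { '+', 'id', ε }

From D → x:
  - x is a terminal: add 'x' and stop
From D → P ;:
  - P is a non-terminal: add FIRST(P) \ {ε} = { '+', 'id' }
    P is nullable, so continue to the next symbol
  - ';' is a terminal: add ';' and stop

Collecting: FIRST(D) = { '+', ';', 'id', 'x' }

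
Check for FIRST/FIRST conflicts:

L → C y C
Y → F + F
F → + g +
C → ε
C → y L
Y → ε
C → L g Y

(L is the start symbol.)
Yes. C → y L / C → L g Y on { 'y' }

FIRST sets of the non-terminals at (or reachable through a nullable prefix from) the front of some alternative:
  FIRST(F) = { '+' }
  FIRST(L) = { 'y' }

Productions for Y:
  Y → F + F: FIRST = { '+' }
  Y → ε: FIRST = { ε }
Productions for C:
  C → ε: FIRST = { ε }
  C → y L: FIRST = { 'y' }
  C → L g Y: FIRST = { 'y' }
L, F have only one production, so no FIRST/FIRST conflict is possible there.

Conflict for C: C → y L and C → L g Y
  Overlap: { 'y' }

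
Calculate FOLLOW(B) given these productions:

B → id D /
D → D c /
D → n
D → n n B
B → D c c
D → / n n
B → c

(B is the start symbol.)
{ $, '/', 'c' }

B is the start symbol, so $ ∈ FOLLOW(B).
In D → n n B: B is at the end, add FOLLOW(D)

The FOLLOW sets referred to above (computed the same way, to a fixed point):
  FOLLOW(D) = { '/', 'c' }

Taking the union: FOLLOW(B) = { $, '/', 'c' }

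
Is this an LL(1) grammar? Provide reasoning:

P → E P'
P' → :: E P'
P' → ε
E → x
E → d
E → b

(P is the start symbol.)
A grammar is LL(1) if for each non-terminal N with multiple productions, the predict sets of those productions are pairwise disjoint, where PREDICT(N → α) = (FIRST(α) \ {ε}) ∪ (FOLLOW(N) if α ⇒* ε).

Relevant sets:
  FOLLOW(P') = { $ }

For P':
  PREDICT(P' → :: E P') = { '::' }
  PREDICT(P' → ε) = { $ }
For E:
  PREDICT(E → x) = { 'x' }
  PREDICT(E → d) = { 'd' }
  PREDICT(E → b) = { 'b' }
P has a single production, so nothing to check there.

All predict sets are disjoint. The grammar IS LL(1).

Answer: Yes, the grammar is LL(1).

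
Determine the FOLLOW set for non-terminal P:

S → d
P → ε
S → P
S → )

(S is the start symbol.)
In S → P: P is at the end, add FOLLOW(S)

The FOLLOW sets referred to above (computed the same way, to a fixed point):
  FOLLOW(S) = { $ }

Taking the union: FOLLOW(P) = { $ }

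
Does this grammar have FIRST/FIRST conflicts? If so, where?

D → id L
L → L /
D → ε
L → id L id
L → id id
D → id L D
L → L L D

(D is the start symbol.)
Yes. D → id L / D → id L D on { 'id' }; L → L '/' / L → id L id on { 'id' }; L → L '/' / L → id id on { 'id' }; L → L '/' / L → L L D on { 'id' }; L → id L id / L → id id on { 'id' }; L → id L id / L → L L D on { 'id' }; L → id id / L → L L D on { 'id' }

FIRST sets of the non-terminals at (or reachable through a nullable prefix from) the front of some alternative:
  FIRST(L) = { 'id' }

Productions for D:
  D → id L: FIRST = { 'id' }
  D → ε: FIRST = { ε }
  D → id L D: FIRST = { 'id' }
Productions for L:
  L → L /: FIRST = { 'id' }
  L → id L id: FIRST = { 'id' }
  L → id id: FIRST = { 'id' }
  L → L L D: FIRST = { 'id' }

Conflict for D: D → id L and D → id L D
  Overlap: { 'id' }
Conflict for L: L → L / and L → id L id
  Overlap: { 'id' }
Conflict for L: L → L / and L → id id
  Overlap: { 'id' }
Conflict for L: L → L / and L → L L D
  Overlap: { 'id' }
Conflict for L: L → id L id and L → id id
  Overlap: { 'id' }
Conflict for L: L → id L id and L → L L D
  Overlap: { 'id' }
Conflict for L: L → id id and L → L L D
  Overlap: { 'id' }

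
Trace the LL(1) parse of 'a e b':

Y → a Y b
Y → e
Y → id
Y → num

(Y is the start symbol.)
LL(1) parsing maintains a stack (initially the start symbol over $) and the input. At each step: if the stack top is a terminal, match it against the current input token; if it is a non-terminal N, replace it with the RHS of M[N, lookahead] (the unique production whose predict set contains the lookahead).

Stack is shown with the top on the left.

Stack    Input    Action
------------------------
Y $      a e b $  output Y → a Y b
a Y b $  a e b $  match 'a'
Y b $    e b $    output Y → e
e b $    e b $    match 'e'
b $      b $      match 'b'
$        $        accept

The string is accepted.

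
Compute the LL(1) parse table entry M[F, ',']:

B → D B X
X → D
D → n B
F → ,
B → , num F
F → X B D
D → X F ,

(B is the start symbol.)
F → ,

To find M[F, ','], we find productions for F where ',' is in the predict set (PREDICT(N → α) = (FIRST(α) \ {ε}) ∪ (FOLLOW(N) if α ⇒* ε)).

Relevant sets:
  FIRST(X) = { 'n' }

F → ,: PREDICT = { ',' }
  ',' is in predict set, so this production goes in M[F, ',']
F → X B D: PREDICT = { 'n' }

M[F, ','] = F → ,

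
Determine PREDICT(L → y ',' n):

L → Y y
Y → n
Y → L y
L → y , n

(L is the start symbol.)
PREDICT(L → y ',' n) = (FIRST(RHS) \ {ε}) ∪ (FOLLOW(L) if ε ∈ FIRST(RHS), i.e. RHS ⇒* ε)
FIRST(y ',' n) = { 'y' }
ε ∉ FIRST(y ',' n), so FOLLOW(L) is not added.
PREDICT(L → y ',' n) = { 'y' }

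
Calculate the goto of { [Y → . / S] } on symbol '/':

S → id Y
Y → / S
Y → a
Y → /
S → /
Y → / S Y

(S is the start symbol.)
{ [S → . /], [S → . id Y], [Y → / . S] }

GOTO(I, '/') = CLOSURE({ [A → αX.β] : [A → α.Xβ] ∈ I, X = '/' })

Items with dot before '/', with the dot advanced:
  [Y → . / S] → [Y → / . S]
Closure of the advanced items:
  [Y → / . S] has the dot before S: add [S → . id Y], [S → . /]

GOTO = { [S → . /], [S → . id Y], [Y → / . S] }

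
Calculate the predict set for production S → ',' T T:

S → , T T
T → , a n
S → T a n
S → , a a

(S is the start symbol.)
PREDICT(S → ',' T T) = (FIRST(RHS) \ {ε}) ∪ (FOLLOW(S) if ε ∈ FIRST(RHS), i.e. RHS ⇒* ε)
FIRST(',' T T) = { ',' }
ε ∉ FIRST(',' T T), so FOLLOW(S) is not added.
PREDICT(S → ',' T T) = { ',' }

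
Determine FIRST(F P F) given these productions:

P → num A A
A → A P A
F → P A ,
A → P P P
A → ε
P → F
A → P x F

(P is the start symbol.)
FIRST sets of the non-terminals involved (from the grammar, by fixed-point iteration):
  FIRST(F) = { 'num' }

To compute FIRST(F P F), process the symbols left to right:
Symbol F is a non-terminal. Add FIRST(F) \ {ε} = { 'num' }
F is not nullable (ε ∉ FIRST(F)), so stop here.
FIRST(F P F) = { 'num' }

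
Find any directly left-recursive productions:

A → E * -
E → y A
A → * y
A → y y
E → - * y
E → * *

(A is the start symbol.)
A → E * -: starts with E
E → y A: starts with y
A → * y: starts with '*'
A → y y: starts with y
E → - * y: starts with '-'
E → * *: starts with '*'

No direct left recursion found.

Answer: No direct left recursion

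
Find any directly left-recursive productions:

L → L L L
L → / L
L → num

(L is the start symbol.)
Yes, L is left-recursive

Direct left recursion occurs when N → N α for some non-terminal N (the right-hand side begins with the left-hand side itself).

L → L L L: LEFT RECURSIVE (starts with L)
L → / L: starts with '/'
L → num: starts with num

The grammar has direct left recursion on: L.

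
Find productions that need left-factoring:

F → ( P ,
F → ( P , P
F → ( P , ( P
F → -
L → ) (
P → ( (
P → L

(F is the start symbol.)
Yes, F has productions with common prefix '( P ,'

Left-factoring is needed when two productions for the same non-terminal
share a common prefix on the right-hand side.

Productions for F:
  F → ( P ,
  F → ( P , P
  F → ( P , ( P
  F → -
Productions for P:
  P → ( (
  P → L

Found common prefix '( P ,' in productions for F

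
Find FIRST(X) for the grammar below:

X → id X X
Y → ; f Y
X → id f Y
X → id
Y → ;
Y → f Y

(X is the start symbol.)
{ 'id' }

To compute FIRST(X), examine every production with X on the left-hand side, reading each right-hand side left to right until a non-nullable symbol is reached.

From X → id X X:
  - id is a terminal: add 'id' and stop
From X → id f Y:
  - id is a terminal: add 'id' and stop
From X → id:
  - id is a terminal: add 'id' and stop

Collecting: FIRST(X) = { 'id' }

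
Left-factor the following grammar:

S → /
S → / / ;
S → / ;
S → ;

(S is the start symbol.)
S → / S'
S' → ε
S' → / ;
S' → ;
S → ;

Left-factoring transforms A → αβ₁ | αβ₂ into A → αA' and A' → β₁ | β₂
(α is the longest common prefix among the alternatives). Repeat until
no nonterminal has two alternatives with a common prefix.

Round 1: S has alternatives sharing prefix '/'. Introduce S': S → / S'
  Add: S' → ε
  Add: S' → / ;
  Add: S' → ;

No remaining common prefixes — done.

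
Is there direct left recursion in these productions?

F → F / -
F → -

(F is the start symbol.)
F → F / -: LEFT RECURSIVE (starts with F)
F → -: starts with '-'

The grammar has direct left recursion on: F.

Answer: Yes, F is left-recursive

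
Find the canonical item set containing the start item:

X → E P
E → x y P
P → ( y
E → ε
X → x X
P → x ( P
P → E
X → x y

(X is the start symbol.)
{ [E → . x y P], [E → .], [X → . E P], [X → . x X], [X → . x y], [X' → . X] }

First, augment the grammar with X' → X
I₀ = CLOSURE({ [X' → . X] }):
  [X' → . X] has the dot before X: add [X → . E P], [X → . x X], [X → . x y]
  [X → . E P] has the dot before E: add [E → . x y P], [E → .]
No further items can be added.

I₀ = { [E → . x y P], [E → .], [X → . E P], [X → . x X], [X → . x y], [X' → . X] }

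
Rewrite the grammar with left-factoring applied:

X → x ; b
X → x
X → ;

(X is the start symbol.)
Left-factoring transforms A → αβ₁ | αβ₂ into A → αA' and A' → β₁ | β₂
(α is the longest common prefix among the alternatives). Repeat until
no nonterminal has two alternatives with a common prefix.

Round 1: X has alternatives sharing prefix 'x'. Introduce X': X → x X'
  Add: X' → ; b
  Add: X' → ε

No remaining common prefixes — done.

Resulting grammar:
X → x X'
X' → ; b
X' → ε
X → ;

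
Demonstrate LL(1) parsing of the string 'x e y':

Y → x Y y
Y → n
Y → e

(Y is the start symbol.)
LL(1) parsing maintains a stack (initially the start symbol over $) and the input. At each step: if the stack top is a terminal, match it against the current input token; if it is a non-terminal N, replace it with the RHS of M[N, lookahead] (the unique production whose predict set contains the lookahead).

Stack is shown with the top on the left.

Stack    Input    Action
------------------------
Y $      x e y $  output Y → x Y y
x Y y $  x e y $  match 'x'
Y y $    e y $    output Y → e
e y $    e y $    match 'e'
y $      y $      match 'y'
$        $        accept

The string is accepted.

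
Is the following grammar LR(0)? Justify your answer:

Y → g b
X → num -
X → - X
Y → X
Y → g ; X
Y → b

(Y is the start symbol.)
Augment with Y' → Y and build the canonical LR(0) collection (I0 = CLOSURE({[Y' → . Y]}), then GOTO on every symbol after a dot until no new states appear). It has 12 states:
  I0: { [X → . - X], [X → . num -], [Y → . X], [Y → . b], [Y → . g ; X], [Y → . g b], [Y' → . Y] }  — shift
  I1: { [X → - . X], [X → . - X], [X → . num -] }  — shift
  I2: { [Y → X .] }  — reduce
  I3: { [Y' → Y .] }  — accept
  I4: { [Y → b .] }  — reduce
  I5: { [Y → g . ; X], [Y → g . b] }  — shift
  I6: { [X → num . -] }  — shift
  I7: { [X → num - .] }  — reduce
  I8: { [X → . - X], [X → . num -], [Y → g ; . X] }  — shift
  I9: { [Y → g b .] }  — reduce
  I10: { [Y → g ; X .] }  — reduce
  I11: { [X → - X .] }  — reduce

Every state is either a pure shift/goto state or contains exactly one complete item and nothing to shift — no conflicts. The grammar is LR(0).

Answer: Yes, the grammar is LR(0)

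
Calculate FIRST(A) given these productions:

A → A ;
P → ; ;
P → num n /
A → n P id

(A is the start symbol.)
{ 'n' }

From A → A ;:
  - A is the symbol being defined: contributes nothing new
    A is not nullable, so stop
From A → n P id:
  - n is a terminal: add 'n' and stop

Collecting: FIRST(A) = { 'n' }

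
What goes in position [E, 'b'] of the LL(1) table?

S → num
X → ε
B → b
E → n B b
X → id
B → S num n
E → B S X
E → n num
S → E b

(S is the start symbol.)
E → B S X

To find M[E, 'b'], we find productions for E where 'b' is in the predict set (PREDICT(N → α) = (FIRST(α) \ {ε}) ∪ (FOLLOW(N) if α ⇒* ε)).

Relevant sets:
  FIRST(B) = { 'b', 'n', 'num' }

E → n B b: PREDICT = { 'n' }
E → B S X: PREDICT = { 'b', 'n', 'num' }
  'b' is in predict set, so this production goes in M[E, 'b']
E → n num: PREDICT = { 'n' }

M[E, 'b'] = E → B S X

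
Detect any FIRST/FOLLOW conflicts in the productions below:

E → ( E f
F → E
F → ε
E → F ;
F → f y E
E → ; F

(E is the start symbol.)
Yes. F → E with FOLLOW(F) on { ';', 'f' }; F → f y E with FOLLOW(F) on { 'f' }

Nullable non-terminals: F.
FIRST sets used below: FIRST(E) = { '(', ';', 'f' }

F: nullable alternative(s) F → ε; FOLLOW(F) = { $, ';', 'f' }
  F → E: FIRST \ {ε} = { '(', ';', 'f' } — overlaps FOLLOW(F) on { ';', 'f' }: CONFLICT
  F → ε: FIRST \ {ε} = { } — this is the only nullable alternative, skip
  F → f y E: FIRST \ {ε} = { 'f' } — overlaps FOLLOW(F) on { 'f' }: CONFLICT

E has no nullable alternative, so no FIRST/FOLLOW check is needed there.

So the grammar has 2 FIRST/FOLLOW conflicts (marked CONFLICT above).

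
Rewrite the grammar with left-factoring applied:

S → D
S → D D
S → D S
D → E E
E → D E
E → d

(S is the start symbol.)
S → D S'
S' → ε
S' → D
S' → S
D → E E
E → D E
E → d

Left-factoring transforms A → αβ₁ | αβ₂ into A → αA' and A' → β₁ | β₂
(α is the longest common prefix among the alternatives). Repeat until
no nonterminal has two alternatives with a common prefix.

Round 1: S has alternatives sharing prefix 'D'. Introduce S': S → D S'
  Add: S' → ε
  Add: S' → D
  Add: S' → S

No remaining common prefixes — done.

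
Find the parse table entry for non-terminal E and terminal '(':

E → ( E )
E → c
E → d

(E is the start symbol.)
To find M[E, '('], we find productions for E where '(' is in the predict set (PREDICT(N → α) = (FIRST(α) \ {ε}) ∪ (FOLLOW(N) if α ⇒* ε)).

E → ( E ): PREDICT = { '(' }
  '(' is in predict set, so this production goes in M[E, '(']
E → c: PREDICT = { 'c' }
E → d: PREDICT = { 'd' }

M[E, '('] = E → ( E )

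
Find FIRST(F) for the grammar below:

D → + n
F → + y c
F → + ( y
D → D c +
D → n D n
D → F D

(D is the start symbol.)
To compute FIRST(F), examine every production with F on the left-hand side, reading each right-hand side left to right until a non-nullable symbol is reached.

From F → + y c:
  - '+' is a terminal: add '+' and stop
From F → + ( y:
  - '+' is a terminal: add '+' and stop

Collecting: FIRST(F) = { '+' }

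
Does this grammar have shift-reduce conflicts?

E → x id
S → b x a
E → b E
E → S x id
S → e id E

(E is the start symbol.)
A shift-reduce conflict occurs when an LR(0) state has both:
  - a complete (reduce) item [A → α .] (dot at the end), and
  - a shift item [B → β . c γ] (dot before a terminal).

Augment with E' → E and build the canonical LR(0) collection (I0 = CLOSURE({[E' → . E]}), then GOTO on every symbol after a dot until no new states appear). It has 14 states:
  I0: { [E → . S x id], [E → . b E], [E → . x id], [E' → . E], [S → . b x a], [S → . e id E] }  — shift
  I1: { [E' → E .] }  — accept
  I2: { [E → S . x id] }  — shift
  I3: { [E → . S x id], [E → . b E], [E → . x id], [E → b . E], [S → . b x a], [S → . e id E], [S → b . x a] }  — shift
  I4: { [S → e . id E] }  — shift
  I5: { [E → x . id] }  — shift
  I6: { [E → x id .] }  — reduce
  I7: { [E → . S x id], [E → . b E], [E → . x id], [S → . b x a], [S → . e id E], [S → e id . E] }  — shift
  I8: { [S → e id E .] }  — reduce
  I9: { [E → b E .] }  — reduce
  I10: { [E → x . id], [S → b x . a] }  — shift
  I11: { [S → b x a .] }  — reduce
  I12: { [E → S x . id] }  — shift
  I13: { [E → S x id .] }  — reduce

No state contains both a complete item and a shift item.

Answer: No shift-reduce conflicts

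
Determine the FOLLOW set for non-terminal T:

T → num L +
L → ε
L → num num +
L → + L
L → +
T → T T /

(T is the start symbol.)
{ $, '/', 'num' }

To compute FOLLOW(T), find every occurrence of T on a right-hand side N → α T β: add FIRST(β) \ {ε}, and if β is empty or nullable also add FOLLOW(N). Iterate to a fixed point.

T is the start symbol, so $ ∈ FOLLOW(T).
In T → T T /: T is followed by T '/', add FIRST(T '/') \ {ε} = { 'num' }
In T → T T /: T is followed by '/', add FIRST('/') \ {ε} = { '/' }

Taking the union: FOLLOW(T) = { $, '/', 'num' }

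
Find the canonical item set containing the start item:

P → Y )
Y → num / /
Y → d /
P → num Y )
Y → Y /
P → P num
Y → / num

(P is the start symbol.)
{ [P → . P num], [P → . Y )], [P → . num Y )], [P' → . P], [Y → . / num], [Y → . Y /], [Y → . d /], [Y → . num / /] }

First, augment the grammar with P' → P
I₀ = CLOSURE({ [P' → . P] }):
  [P' → . P] has the dot before P: add [P → . Y )], [P → . num Y )], [P → . P num]
  [P → . Y )] has the dot before Y: add [Y → . num / /], [Y → . d /], [Y → . Y /], [Y → . / num]
No further items can be added.

I₀ = { [P → . P num], [P → . Y )], [P → . num Y )], [P' → . P], [Y → . / num], [Y → . Y /], [Y → . d /], [Y → . num / /] }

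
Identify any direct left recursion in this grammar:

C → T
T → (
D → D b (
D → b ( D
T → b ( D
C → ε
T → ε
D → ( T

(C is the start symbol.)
Yes, D is left-recursive

C → T: starts with T
T → (: starts with '('
D → D b (: LEFT RECURSIVE (starts with D)
D → b ( D: starts with b
T → b ( D: starts with b
C → ε: starts with ε
T → ε: starts with ε
D → ( T: starts with '('

The grammar has direct left recursion on: D.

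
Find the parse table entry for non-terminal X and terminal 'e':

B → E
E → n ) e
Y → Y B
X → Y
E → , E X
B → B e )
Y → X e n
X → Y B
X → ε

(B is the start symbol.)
To find M[X, 'e'], we find productions for X where 'e' is in the predict set (PREDICT(N → α) = (FIRST(α) \ {ε}) ∪ (FOLLOW(N) if α ⇒* ε)).

Relevant sets:
  FIRST(Y) = { 'e' }
  FOLLOW(X) = { $, ',', 'e', 'n' }

X → Y: PREDICT = { 'e' }
  'e' is in predict set, so this production goes in M[X, 'e']
X → Y B: PREDICT = { 'e' }
  'e' is in predict set, so this production goes in M[X, 'e']
X → ε: PREDICT = { $, ',', 'e', 'n' }
  'e' is in predict set, so this production goes in M[X, 'e']

M[X, 'e'] = X → Y, X → Y B, X → ε  (a multiply-defined cell — the grammar is not LL(1))

Answer: X → Y, X → Y B, X → ε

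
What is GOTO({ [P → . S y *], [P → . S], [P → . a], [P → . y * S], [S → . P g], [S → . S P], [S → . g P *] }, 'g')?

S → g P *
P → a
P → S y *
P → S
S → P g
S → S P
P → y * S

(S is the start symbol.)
{ [P → . S y *], [P → . S], [P → . a], [P → . y * S], [S → . P g], [S → . S P], [S → . g P *], [S → g . P *] }

GOTO(I, 'g') = CLOSURE({ [A → αX.β] : [A → α.Xβ] ∈ I, X = 'g' })

Items with dot before 'g', with the dot advanced:
  [S → . g P *] → [S → g . P *]
Closure of the advanced items:
  [S → g . P *] has the dot before P: add [P → . a], [P → . S y *], [P → . S], [P → . y * S]
  [P → . S y *] has the dot before S: add [S → . g P *], [S → . P g], [S → . S P]

GOTO = { [P → . S y *], [P → . S], [P → . a], [P → . y * S], [S → . P g], [S → . S P], [S → . g P *], [S → g . P *] }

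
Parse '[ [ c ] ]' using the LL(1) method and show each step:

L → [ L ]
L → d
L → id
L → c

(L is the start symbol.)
Stack is shown with the top on the left.

Stack      Input        Action
------------------------------
L $        [ [ c ] ] $  output L → [ L ]
[ L ] $    [ [ c ] ] $  match '['
L ] $      [ c ] ] $    output L → [ L ]
[ L ] ] $  [ c ] ] $    match '['
L ] ] $    c ] ] $      output L → c
c ] ] $    c ] ] $      match 'c'
] ] $      ] ] $        match ']'
] $        ] $          match ']'
$          $            accept

The string is accepted.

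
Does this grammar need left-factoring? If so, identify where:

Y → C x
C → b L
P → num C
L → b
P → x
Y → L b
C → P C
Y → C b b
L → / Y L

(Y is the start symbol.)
Left-factoring is needed when two productions for the same non-terminal
share a common prefix on the right-hand side.

Productions for Y:
  Y → C x
  Y → L b
  Y → C b b
Productions for C:
  C → b L
  C → P C
Productions for P:
  P → num C
  P → x
Productions for L:
  L → b
  L → / Y L

Found common prefix 'C' in productions for Y

Answer: Yes, Y has productions with common prefix 'C'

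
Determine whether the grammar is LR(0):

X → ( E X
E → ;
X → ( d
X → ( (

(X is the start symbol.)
Yes, the grammar is LR(0)

Augment with X' → X and build the canonical LR(0) collection (I0 = CLOSURE({[X' → . X]}), then GOTO on every symbol after a dot until no new states appear). It has 8 states:
  I0: { [X → . ( (], [X → . ( E X], [X → . ( d], [X' → . X] }  — shift
  I1: { [E → . ;], [X → ( . (], [X → ( . E X], [X → ( . d] }  — shift
  I2: { [X' → X .] }  — accept
  I3: { [X → ( ( .] }  — reduce
  I4: { [E → ; .] }  — reduce
  I5: { [X → ( E . X], [X → . ( (], [X → . ( E X], [X → . ( d] }  — shift
  I6: { [X → ( d .] }  — reduce
  I7: { [X → ( E X .] }  — reduce

Every state is either a pure shift/goto state or contains exactly one complete item and nothing to shift — no conflicts. The grammar is LR(0).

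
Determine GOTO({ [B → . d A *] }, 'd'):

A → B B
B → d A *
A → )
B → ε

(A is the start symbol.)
GOTO(I, 'd') = CLOSURE({ [A → αX.β] : [A → α.Xβ] ∈ I, X = 'd' })

Items with dot before 'd', with the dot advanced:
  [B → . d A *] → [B → d . A *]
Closure of the advanced items:
  [B → d . A *] has the dot before A: add [A → . B B], [A → . )]
  [A → . B B] has the dot before B: add [B → . d A *], [B → .]

GOTO = { [A → . )], [A → . B B], [B → . d A *], [B → .], [B → d . A *] }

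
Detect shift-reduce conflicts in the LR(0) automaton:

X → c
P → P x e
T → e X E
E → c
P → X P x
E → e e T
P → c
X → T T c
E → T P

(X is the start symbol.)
A shift-reduce conflict occurs when an LR(0) state has both:
  - a complete (reduce) item [A → α .] (dot at the end), and
  - a shift item [B → β . c γ] (dot before a terminal).

Augment with X' → X and build the canonical LR(0) collection (I0 = CLOSURE({[X' → . X]}), then GOTO on every symbol after a dot until no new states appear). It has 21 states:
  I0: { [T → . e X E], [X → . T T c], [X → . c], [X' → . X] }  — shift
  I1: { [T → . e X E], [X → T . T c] }  — shift
  I2: { [X' → X .] }  — accept
  I3: { [X → c .] }  — reduce
  I4: { [T → . e X E], [T → e . X E], [X → . T T c], [X → . c] }  — shift
  I5: { [E → . T P], [E → . c], [E → . e e T], [T → . e X E], [T → e X . E] }  — shift
  I6: { [T → e X E .] }  — reduce
  I7: { [E → T . P], [P → . P x e], [P → . X P x], [P → . c], [T → . e X E], [X → . T T c], [X → . c] }  — shift
  I8: { [E → c .] }  — reduce
  I9: { [E → e . e T], [T → . e X E], [T → e . X E], [X → . T T c], [X → . c] }  — shift
  I10: { [E → e e . T], [T → . e X E], [T → e . X E], [X → . T T c], [X → . c] }  — shift
  I11: { [E → e e T .], [T → . e X E], [X → T . T c] }  — shift, reduce
  I12: { [X → T T . c] }  — shift
  I13: { [X → T T c .] }  — reduce
  I14: { [E → T P .], [P → P . x e] }  — shift, reduce
  I15: { [P → . P x e], [P → . X P x], [P → . c], [P → X . P x], [T → . e X E], [X → . T T c], [X → . c] }  — shift
  I16: { [P → c .], [X → c .] }  — 2 reduces
  I17: { [P → P . x e], [P → X P . x] }  — shift
  I18: { [P → P x . e], [P → X P x .] }  — shift, reduce
  I19: { [P → P x e .] }  — reduce
  I20: { [P → P x . e] }  — shift

I11 contains reduce item [E → e e T .] and shift item [T → . e X E] — shift-reduce conflict.
I14 contains reduce item [E → T P .] and shift item [P → P . x e] — shift-reduce conflict.
I18 contains reduce item [P → X P x .] and shift item [P → P x . e] — shift-reduce conflict.

Answer: Yes — I11: [E → e e T .] vs [T → . e X E]; I14: [E → T P .] vs [P → P . x e]; I18: [P → X P x .] vs [P → P x . e]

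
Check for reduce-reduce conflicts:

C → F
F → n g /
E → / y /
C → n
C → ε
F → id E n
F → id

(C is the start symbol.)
No reduce-reduce conflicts

A reduce-reduce conflict occurs when an LR(0) state has two complete items [A → α .] and [B → β .] — both call for a reduction, and with no lookahead the parser cannot choose between them.

Augment with C' → C and build the canonical LR(0) collection (I0 = CLOSURE({[C' → . C]}), then GOTO on every symbol after a dot until no new states appear). It has 12 states:
  I0: { [C → . F], [C → . n], [C → .], [C' → . C], [F → . id E n], [F → . id], [F → . n g /] }  — shift, reduce
  I1: { [C' → C .] }  — accept
  I2: { [C → F .] }  — reduce
  I3: { [E → . / y /], [F → id . E n], [F → id .] }  — shift, reduce
  I4: { [C → n .], [F → n . g /] }  — shift, reduce
  I5: { [F → n g . /] }  — shift
  I6: { [F → n g / .] }  — reduce
  I7: { [E → / . y /] }  — shift
  I8: { [F → id E . n] }  — shift
  I9: { [F → id E n .] }  — reduce
  I10: { [E → / y . /] }  — shift
  I11: { [E → / y / .] }  — reduce

No state contains more than one complete item.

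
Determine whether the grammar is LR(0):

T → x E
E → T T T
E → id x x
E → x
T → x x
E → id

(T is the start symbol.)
Augment with T' → T and build the canonical LR(0) collection (I0 = CLOSURE({[T' → . T]}), then GOTO on every symbol after a dot until no new states appear). It has 11 states:
  I0: { [T → . x E], [T → . x x], [T' → . T] }  — shift
  I1: { [T' → T .] }  — accept
  I2: { [E → . T T T], [E → . id x x], [E → . id], [E → . x], [T → . x E], [T → . x x], [T → x . E], [T → x . x] }  — shift
  I3: { [T → x E .] }  — reduce
  I4: { [E → T . T T], [T → . x E], [T → . x x] }  — shift
  I5: { [E → id . x x], [E → id .] }  — shift, reduce
  I6: { [E → . T T T], [E → . id x x], [E → . id], [E → . x], [E → x .], [T → . x E], [T → . x x], [T → x . E], [T → x . x], [T → x x .] }  — shift, 2 reduces
  I7: { [E → id x . x] }  — shift
  I8: { [E → id x x .] }  — reduce
  I9: { [E → T T . T], [T → . x E], [T → . x x] }  — shift
  I10: { [E → T T T .] }  — reduce

Conflict in state I5:
  Shift-reduce conflict between [E → id .] and [E → id . x x]
So the grammar is NOT LR(0).

Answer: No. Shift-reduce conflict between [E → id .] and [E → id . x x]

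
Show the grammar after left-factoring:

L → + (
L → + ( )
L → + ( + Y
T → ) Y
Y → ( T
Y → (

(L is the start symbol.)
Left-factoring transforms A → αβ₁ | αβ₂ into A → αA' and A' → β₁ | β₂
(α is the longest common prefix among the alternatives). Repeat until
no nonterminal has two alternatives with a common prefix.

Round 1: L has alternatives sharing prefix '+ ('. Introduce L': L → + ( L'
  Add: L' → ε
  Add: L' → )
  Add: L' → + Y

Round 2: Y has alternatives sharing prefix '('. Introduce Y': Y → ( Y'
  Add: Y' → T
  Add: Y' → ε

No remaining common prefixes — done.

Resulting grammar:
L → + ( L'
L' → ε
L' → )
L' → + Y
T → ) Y
Y → ( Y'
Y' → T
Y' → ε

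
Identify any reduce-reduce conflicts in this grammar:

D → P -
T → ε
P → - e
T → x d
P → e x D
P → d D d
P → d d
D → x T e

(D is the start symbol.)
A reduce-reduce conflict occurs when an LR(0) state has two complete items [A → α .] and [B → β .] — both call for a reduction, and with no lookahead the parser cannot choose between them.

Augment with D' → D and build the canonical LR(0) collection (I0 = CLOSURE({[D' → . D]}), then GOTO on every symbol after a dot until no new states appear). It has 18 states:
  I0: { [D → . P -], [D → . x T e], [D' → . D], [P → . - e], [P → . d D d], [P → . d d], [P → . e x D] }  — shift
  I1: { [P → - . e] }  — shift
  I2: { [D' → D .] }  — accept
  I3: { [D → P . -] }  — shift
  I4: { [D → . P -], [D → . x T e], [P → . - e], [P → . d D d], [P → . d d], [P → . e x D], [P → d . D d], [P → d . d] }  — shift
  I5: { [P → e . x D] }  — shift
  I6: { [D → x . T e], [T → . x d], [T → .] }  — shift, reduce
  I7: { [D → x T . e] }  — shift
  I8: { [T → x . d] }  — shift
  I9: { [T → x d .] }  — reduce
  I10: { [D → x T e .] }  — reduce
  I11: { [D → . P -], [D → . x T e], [P → . - e], [P → . d D d], [P → . d d], [P → . e x D], [P → e x . D] }  — shift
  I12: { [P → e x D .] }  — reduce
  I13: { [P → d D . d] }  — shift
  I14: { [D → . P -], [D → . x T e], [P → . - e], [P → . d D d], [P → . d d], [P → . e x D], [P → d . D d], [P → d . d], [P → d d .] }  — shift, reduce
  I15: { [P → d D d .] }  — reduce
  I16: { [D → P - .] }  — reduce
  I17: { [P → - e .] }  — reduce

No state contains more than one complete item.

Answer: No reduce-reduce conflicts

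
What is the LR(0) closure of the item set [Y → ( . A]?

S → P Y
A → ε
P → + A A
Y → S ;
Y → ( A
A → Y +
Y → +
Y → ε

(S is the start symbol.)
To compute CLOSURE, for each item [A → α.Bβ] where B is a non-terminal, add [B → .γ] for all productions B → γ; repeat for the newly added items until nothing changes.

Start with: [Y → ( . A]
  [Y → ( . A] has the dot before A: add [A → .], [A → . Y +]
  [A → . Y +] has the dot before Y: add [Y → . S ;], [Y → . ( A], [Y → . +], [Y → .]
  [Y → . S ;] has the dot before S: add [S → . P Y]
  [S → . P Y] has the dot before P: add [P → . + A A]
No further items can be added.

CLOSURE = { [A → . Y +], [A → .], [P → . + A A], [S → . P Y], [Y → ( . A], [Y → . ( A], [Y → . +], [Y → . S ;], [Y → .] }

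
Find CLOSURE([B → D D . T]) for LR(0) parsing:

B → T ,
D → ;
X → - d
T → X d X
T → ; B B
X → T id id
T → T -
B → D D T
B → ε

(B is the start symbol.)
{ [B → D D . T], [T → . ; B B], [T → . T -], [T → . X d X], [X → . - d], [X → . T id id] }

To compute CLOSURE, for each item [A → α.Bβ] where B is a non-terminal, add [B → .γ] for all productions B → γ; repeat for the newly added items until nothing changes.

Start with: [B → D D . T]
  [B → D D . T] has the dot before T: add [T → . X d X], [T → . ; B B], [T → . T -]
  [T → . X d X] has the dot before X: add [X → . - d], [X → . T id id]
No further items can be added.

CLOSURE = { [B → D D . T], [T → . ; B B], [T → . T -], [T → . X d X], [X → . - d], [X → . T id id] }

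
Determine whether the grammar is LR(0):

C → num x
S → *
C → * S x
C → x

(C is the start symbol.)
Yes, the grammar is LR(0)

Augment with C' → C and build the canonical LR(0) collection (I0 = CLOSURE({[C' → . C]}), then GOTO on every symbol after a dot until no new states appear). It has 9 states:
  I0: { [C → . * S x], [C → . num x], [C → . x], [C' → . C] }  — shift
  I1: { [C → * . S x], [S → . *] }  — shift
  I2: { [C' → C .] }  — accept
  I3: { [C → num . x] }  — shift
  I4: { [C → x .] }  — reduce
  I5: { [C → num x .] }  — reduce
  I6: { [S → * .] }  — reduce
  I7: { [C → * S . x] }  — shift
  I8: { [C → * S x .] }  — reduce

Every state is either a pure shift/goto state or contains exactly one complete item and nothing to shift — no conflicts. The grammar is LR(0).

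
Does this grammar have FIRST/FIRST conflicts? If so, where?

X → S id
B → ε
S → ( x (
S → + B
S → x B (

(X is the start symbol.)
A FIRST/FIRST conflict occurs when two productions N → α and N → β for the same non-terminal have FIRST(α) ∩ FIRST(β) ≠ ∅ (with ε ∈ FIRST of a nullable right-hand side, so two nullable alternatives also conflict).

Productions for S:
  S → ( x (: FIRST = { '(' }
  S → + B: FIRST = { '+' }
  S → x B (: FIRST = { 'x' }
X, B have only one production, so no FIRST/FIRST conflict is possible there.

All alternatives of each non-terminal have pairwise disjoint FIRST sets.

Answer: No FIRST/FIRST conflicts.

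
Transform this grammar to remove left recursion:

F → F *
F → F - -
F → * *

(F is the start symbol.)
F is directly left-recursive. The standard transformation for
  A → A α₁ | ... | A α_m | β₁ | ... | β_n
is
  A  → β₁ A' | ... | β_n A'
  A' → α₁ A' | ... | α_m A' | ε

F → * * becomes F → * * F'
F → F * becomes F' → * F'
F → F - - becomes F' → - - F'
Add F' → ε

Resulting grammar:
F → * * F'
F' → * F'
F' → - - F'
F' → ε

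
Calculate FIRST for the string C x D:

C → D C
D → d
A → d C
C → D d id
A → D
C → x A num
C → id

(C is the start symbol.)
{ 'd', 'id', 'x' }

FIRST sets of the non-terminals involved (from the grammar, by fixed-point iteration):
  FIRST(C) = { 'd', 'id', 'x' }

To compute FIRST(C x D), process the symbols left to right:
Symbol C is a non-terminal. Add FIRST(C) \ {ε} = { 'd', 'id', 'x' }
C is not nullable (ε ∉ FIRST(C)), so stop here.
FIRST(C x D) = { 'd', 'id', 'x' }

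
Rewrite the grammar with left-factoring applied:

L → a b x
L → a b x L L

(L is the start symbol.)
L → a b x L'
L' → ε
L' → L L

Left-factoring transforms A → αβ₁ | αβ₂ into A → αA' and A' → β₁ | β₂
(α is the longest common prefix among the alternatives). Repeat until
no nonterminal has two alternatives with a common prefix.

Round 1: L has alternatives sharing prefix 'a b x'. Introduce L': L → a b x L'
  Add: L' → ε
  Add: L' → L L

No remaining common prefixes — done.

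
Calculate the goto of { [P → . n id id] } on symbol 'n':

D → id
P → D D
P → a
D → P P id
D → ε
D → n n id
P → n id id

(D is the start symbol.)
{ [P → n . id id] }

GOTO(I, 'n') = CLOSURE({ [A → αX.β] : [A → α.Xβ] ∈ I, X = 'n' })

Items with dot before 'n', with the dot advanced:
  [P → . n id id] → [P → n . id id]
Closure adds nothing (no advanced item has the dot before a non-terminal).

GOTO = { [P → n . id id] }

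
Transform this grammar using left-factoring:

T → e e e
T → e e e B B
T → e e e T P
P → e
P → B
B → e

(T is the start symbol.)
T → e e e T'
T' → ε
T' → B B
T' → T P
P → e
P → B
B → e

Left-factoring transforms A → αβ₁ | αβ₂ into A → αA' and A' → β₁ | β₂
(α is the longest common prefix among the alternatives). Repeat until
no nonterminal has two alternatives with a common prefix.

Round 1: T has alternatives sharing prefix 'e e e'. Introduce T': T → e e e T'
  Add: T' → ε
  Add: T' → B B
  Add: T' → T P

No remaining common prefixes — done.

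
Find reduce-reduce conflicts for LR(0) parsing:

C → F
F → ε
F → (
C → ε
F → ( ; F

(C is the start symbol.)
A reduce-reduce conflict occurs when an LR(0) state has two complete items [A → α .] and [B → β .] — both call for a reduction, and with no lookahead the parser cannot choose between them.

Augment with C' → C and build the canonical LR(0) collection (I0 = CLOSURE({[C' → . C]}), then GOTO on every symbol after a dot until no new states appear). It has 6 states:
  I0: { [C → . F], [C → .], [C' → . C], [F → . ( ; F], [F → . (], [F → .] }  — shift, 2 reduces
  I1: { [F → ( . ; F], [F → ( .] }  — shift, reduce
  I2: { [C' → C .] }  — accept
  I3: { [C → F .] }  — reduce
  I4: { [F → ( ; . F], [F → . ( ; F], [F → . (], [F → .] }  — shift, reduce
  I5: { [F → ( ; F .] }  — reduce

I0 contains complete items [C → .], [F → .] — reduce-reduce conflict.

Answer: Yes — I0: [C → .] vs [F → .]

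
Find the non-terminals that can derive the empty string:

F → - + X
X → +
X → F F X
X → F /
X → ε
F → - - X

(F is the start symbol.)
ε-productions: X → ε
So X is immediately nullable.
No further non-terminal can be added: every production for the remaining non-terminals contains a terminal or a non-nullable non-terminal.
Nullable = { 'X' }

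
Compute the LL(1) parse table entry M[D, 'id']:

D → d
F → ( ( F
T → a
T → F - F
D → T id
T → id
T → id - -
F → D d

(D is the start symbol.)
D → T id

To find M[D, 'id'], we find productions for D where 'id' is in the predict set (PREDICT(N → α) = (FIRST(α) \ {ε}) ∪ (FOLLOW(N) if α ⇒* ε)).

Relevant sets:
  FIRST(T) = { '(', 'a', 'd', 'id' }

D → d: PREDICT = { 'd' }
D → T id: PREDICT = { '(', 'a', 'd', 'id' }
  'id' is in predict set, so this production goes in M[D, 'id']

M[D, 'id'] = D → T id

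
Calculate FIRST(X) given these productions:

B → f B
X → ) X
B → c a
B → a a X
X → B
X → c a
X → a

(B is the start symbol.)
{ ')', 'a', 'c', 'f' }

FIRST sets of the other non-terminals involved (by the same procedure, iterated to a fixed point):
  FIRST(B) = { 'a', 'c', 'f' }

From X → ) X:
  - ')' is a terminal: add ')' and stop
From X → B:
  - B is a non-terminal: add FIRST(B) \ {ε} = { 'a', 'c', 'f' }
    B is not nullable, so stop
From X → c a:
  - c is a terminal: add 'c' and stop
From X → a:
  - a is a terminal: add 'a' and stop

Collecting: FIRST(X) = { ')', 'a', 'c', 'f' }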